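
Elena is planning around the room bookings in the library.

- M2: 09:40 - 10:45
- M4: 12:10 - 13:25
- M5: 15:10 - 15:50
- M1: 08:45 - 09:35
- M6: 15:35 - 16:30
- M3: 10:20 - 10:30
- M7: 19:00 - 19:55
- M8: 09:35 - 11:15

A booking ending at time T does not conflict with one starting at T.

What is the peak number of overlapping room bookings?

Walk through starts and ends in time order (an end at T is processed before a start at T):
08:45 start M1 → 1
09:35 end M1 → 0
09:35 start M8 → 1
09:40 start M2 → 2
10:20 start M3 → 3
10:30 end M3 → 2
10:45 end M2 → 1
11:15 end M8 → 0
12:10 start M4 → 1
13:25 end M4 → 0
15:10 start M5 → 1
15:35 start M6 → 2
15:50 end M5 → 1
16:30 end M6 → 0
19:00 start M7 → 1
19:55 end M7 → 0
Peak is 3, at 10:20 (M2, M3, M8).

3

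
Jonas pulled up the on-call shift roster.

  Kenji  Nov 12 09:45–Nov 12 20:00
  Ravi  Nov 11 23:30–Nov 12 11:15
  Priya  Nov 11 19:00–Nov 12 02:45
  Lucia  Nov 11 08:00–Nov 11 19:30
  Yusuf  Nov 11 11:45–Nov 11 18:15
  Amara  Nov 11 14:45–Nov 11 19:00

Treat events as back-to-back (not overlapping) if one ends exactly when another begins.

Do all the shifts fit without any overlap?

Sorted by start: Lucia, Yusuf, Amara, Priya, Ravi, Kenji.
Yusuf starts before Lucia ends → Lucia and Yusuf overlap.
That's a conflict, so the schedule is not conflict-free.

No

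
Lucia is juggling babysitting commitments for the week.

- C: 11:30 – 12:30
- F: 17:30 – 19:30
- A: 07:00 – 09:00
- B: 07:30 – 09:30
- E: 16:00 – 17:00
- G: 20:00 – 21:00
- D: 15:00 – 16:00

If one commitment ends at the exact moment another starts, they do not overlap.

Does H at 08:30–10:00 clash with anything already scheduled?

A: starts 07:00 before H ends 10:00, and ends 09:00 after H starts 08:30 → overlap.
B: starts 07:30 before H ends 10:00, and ends 09:30 after H starts 08:30 → overlap.
C: starts 11:30 at or after H ends 10:00 → clear.
D: starts 15:00 at or after H ends 10:00 → clear.
E: starts 16:00 at or after H ends 10:00 → clear.
F: starts 17:30 at or after H ends 10:00 → clear.
G: starts 20:00 at or after H ends 10:00 → clear.
H overlaps A, B.

Yes — it overlaps A, B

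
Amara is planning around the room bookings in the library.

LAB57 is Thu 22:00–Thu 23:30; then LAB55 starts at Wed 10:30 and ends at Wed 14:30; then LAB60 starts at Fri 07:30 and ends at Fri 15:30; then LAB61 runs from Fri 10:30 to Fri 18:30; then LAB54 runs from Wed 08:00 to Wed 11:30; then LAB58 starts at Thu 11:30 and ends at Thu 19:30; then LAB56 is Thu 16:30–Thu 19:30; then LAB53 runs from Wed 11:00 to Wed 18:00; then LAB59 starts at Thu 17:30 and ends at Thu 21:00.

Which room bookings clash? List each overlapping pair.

Sorted by start: LAB54, LAB55, LAB53, LAB58, LAB56, LAB59, LAB57, LAB60, LAB61.
LAB55 starts before LAB54 ends → LAB54 and LAB55 overlap.
LAB53 starts before LAB54 ends → LAB54 and LAB53 overlap.
LAB58 starts after LAB54 ends, so LAB54 has no further overlaps.
LAB53 starts before LAB55 ends → LAB55 and LAB53 overlap.
LAB58 starts after LAB55 ends, so LAB55 has no further overlaps.
LAB58 starts after LAB53 ends, so LAB53 has no further overlaps.
LAB56 starts before LAB58 ends → LAB58 and LAB56 overlap.
LAB59 starts before LAB58 ends → LAB58 and LAB59 overlap.
LAB57 starts after LAB58 ends, so LAB58 has no further overlaps.
LAB59 starts before LAB56 ends → LAB56 and LAB59 overlap.
LAB57 starts after LAB56 ends, so LAB56 has no further overlaps.
LAB57 starts after LAB59 ends, so LAB59 has no further overlaps.
LAB60 starts after LAB57 ends, so LAB57 has no further overlaps.
LAB61 starts before LAB60 ends → LAB60 and LAB61 overlap.

LAB53 & LAB54, LAB53 & LAB55, LAB54 & LAB55, LAB56 & LAB58, LAB56 & LAB59, LAB58 & LAB59, LAB60 & LAB61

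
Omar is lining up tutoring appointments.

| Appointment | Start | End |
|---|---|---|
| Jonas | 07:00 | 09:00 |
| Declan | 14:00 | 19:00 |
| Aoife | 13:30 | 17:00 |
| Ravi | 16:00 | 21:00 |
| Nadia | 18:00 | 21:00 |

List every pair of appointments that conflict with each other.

Aoife & Declan, Aoife & Ravi, Declan & Nadia, Declan & Ravi, Nadia & Ravi

Sorted by start: Jonas, Aoife, Declan, Ravi, Nadia.
Aoife starts after Jonas ends, so Jonas has no further overlaps.
Declan starts before Aoife ends → Aoife and Declan overlap.
Ravi starts before Aoife ends → Aoife and Ravi overlap.
Nadia starts after Aoife ends.
Ravi starts before Declan ends → Declan and Ravi overlap.
Nadia starts before Declan ends → Declan and Nadia overlap.
Nadia starts before Ravi ends → Ravi and Nadia overlap.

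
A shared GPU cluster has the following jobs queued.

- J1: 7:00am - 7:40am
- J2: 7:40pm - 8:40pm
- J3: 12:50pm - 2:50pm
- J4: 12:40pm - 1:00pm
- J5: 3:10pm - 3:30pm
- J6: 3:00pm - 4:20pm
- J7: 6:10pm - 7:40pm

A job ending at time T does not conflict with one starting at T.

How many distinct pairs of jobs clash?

2

Sorted by start: J1, J4, J3, J6, J5, J7, J2.
J4 starts after J1 ends, so J1 has no further overlaps.
J3 starts before J4 ends → J4 and J3 overlap.
J6 starts after J4 ends, so J4 has no further overlaps.
J6 starts after J3 ends, so J3 has no further overlaps.
J5 starts before J6 ends → J6 and J5 overlap.
J7 starts after J6 ends, so J6 has no further overlaps.
J7 starts after J5 ends, so J5 has no further overlaps.
J2 starts exactly when J7 ends (back-to-back, no overlap).
Overlapping pairs: J3 & J4, J5 & J6 — 2 in total.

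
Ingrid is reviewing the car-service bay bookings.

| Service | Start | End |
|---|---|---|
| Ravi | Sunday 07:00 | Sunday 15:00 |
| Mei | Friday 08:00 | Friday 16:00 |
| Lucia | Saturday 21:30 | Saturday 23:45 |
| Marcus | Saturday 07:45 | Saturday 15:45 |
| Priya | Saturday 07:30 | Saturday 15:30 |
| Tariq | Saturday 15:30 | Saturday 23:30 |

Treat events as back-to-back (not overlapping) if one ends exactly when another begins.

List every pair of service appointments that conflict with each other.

Lucia & Tariq, Marcus & Priya, Marcus & Tariq

Sorted by start: Mei, Priya, Marcus, Tariq, Lucia, Ravi.
Priya starts after Mei ends, so nothing later overlaps Mei either.
Marcus starts before Priya ends → Priya and Marcus overlap.
Tariq starts exactly when Priya ends (back-to-back, no overlap), so nothing later overlaps Priya either.
Tariq starts before Marcus ends → Marcus and Tariq overlap.
Lucia starts after Marcus ends, so nothing later overlaps Marcus either.
Lucia starts before Tariq ends → Tariq and Lucia overlap.
Ravi starts after Tariq ends.
Ravi starts after Lucia ends.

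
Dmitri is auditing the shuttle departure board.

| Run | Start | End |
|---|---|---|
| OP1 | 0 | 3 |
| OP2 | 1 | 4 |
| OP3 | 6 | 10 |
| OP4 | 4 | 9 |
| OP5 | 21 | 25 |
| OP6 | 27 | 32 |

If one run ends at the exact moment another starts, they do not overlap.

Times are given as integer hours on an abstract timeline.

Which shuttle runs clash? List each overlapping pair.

OP1 & OP2, OP3 & OP4

Sorted by start: OP1, OP2, OP4, OP3, OP5, OP6.
OP2 starts before OP1 ends → OP1 and OP2 overlap.
OP4 starts after OP1 ends — done with OP1.
OP4 starts exactly when OP2 ends (back-to-back, no overlap) — done with OP2.
OP3 starts before OP4 ends → OP4 and OP3 overlap.
OP5 starts after OP4 ends — done with OP4.
OP5 starts after OP3 ends — done with OP3.
OP6 starts after OP5 ends.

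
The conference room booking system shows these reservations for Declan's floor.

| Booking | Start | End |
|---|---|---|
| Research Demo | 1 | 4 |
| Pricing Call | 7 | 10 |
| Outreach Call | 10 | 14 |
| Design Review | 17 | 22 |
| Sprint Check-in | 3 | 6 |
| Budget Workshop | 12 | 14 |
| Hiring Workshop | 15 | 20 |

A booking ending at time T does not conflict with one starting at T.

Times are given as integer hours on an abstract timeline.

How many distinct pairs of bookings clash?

3

Sorted by start: Research Demo, Sprint Check-in, Pricing Call, Outreach Call, Budget Workshop, Hiring Workshop, Design Review.
Sprint Check-in starts before Research Demo ends → Research Demo and Sprint Check-in overlap.
Pricing Call starts after Research Demo ends, so nothing later overlaps Research Demo either.
Pricing Call starts after Sprint Check-in ends, so nothing later overlaps Sprint Check-in either.
Outreach Call starts exactly when Pricing Call ends (back-to-back, no overlap), so nothing later overlaps Pricing Call either.
Budget Workshop starts before Outreach Call ends → Outreach Call and Budget Workshop overlap.
Hiring Workshop starts after Outreach Call ends, so nothing later overlaps Outreach Call either.
Hiring Workshop starts after Budget Workshop ends, so nothing later overlaps Budget Workshop either.
Design Review starts before Hiring Workshop ends → Hiring Workshop and Design Review overlap.
Overlapping pairs: Budget Workshop & Outreach Call, Design Review & Hiring Workshop, Research Demo & Sprint Check-in — 3 in total.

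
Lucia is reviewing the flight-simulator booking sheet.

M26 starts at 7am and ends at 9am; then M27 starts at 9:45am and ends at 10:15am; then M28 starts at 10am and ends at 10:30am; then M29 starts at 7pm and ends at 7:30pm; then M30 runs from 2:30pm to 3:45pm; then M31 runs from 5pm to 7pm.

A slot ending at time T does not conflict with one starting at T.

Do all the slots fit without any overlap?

No

Two intervals overlap when each starts before the other ends.
Sorted by start: M26, M27, M28, M30, M31, M29.
M27 starts after M26 ends — done with M26.
M28 starts before M27 ends → M27 and M28 overlap.
That's a conflict, so the schedule is not conflict-free.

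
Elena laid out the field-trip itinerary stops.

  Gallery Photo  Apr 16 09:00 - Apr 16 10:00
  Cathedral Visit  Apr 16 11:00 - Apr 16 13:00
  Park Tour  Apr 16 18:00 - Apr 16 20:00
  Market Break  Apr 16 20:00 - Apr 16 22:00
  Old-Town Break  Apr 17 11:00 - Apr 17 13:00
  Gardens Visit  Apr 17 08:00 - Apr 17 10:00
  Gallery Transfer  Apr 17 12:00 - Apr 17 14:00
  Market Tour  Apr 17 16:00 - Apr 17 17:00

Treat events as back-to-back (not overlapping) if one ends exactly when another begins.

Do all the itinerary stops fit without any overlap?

Sorted by start: Gallery Photo, Cathedral Visit, Park Tour, Market Break, Gardens Visit, Old-Town Break, Gallery Transfer, Market Tour.
Cathedral Visit starts after Gallery Photo ends, so nothing later overlaps Gallery Photo either.
Park Tour starts after Cathedral Visit ends, so nothing later overlaps Cathedral Visit either.
Market Break starts exactly when Park Tour ends (back-to-back, no overlap), so nothing later overlaps Park Tour either.
Gardens Visit starts after Market Break ends, so nothing later overlaps Market Break either.
Old-Town Break starts after Gardens Visit ends, so nothing later overlaps Gardens Visit either.
Gallery Transfer starts before Old-Town Break ends → Old-Town Break and Gallery Transfer overlap.
That's a conflict, so the schedule is not conflict-free.

No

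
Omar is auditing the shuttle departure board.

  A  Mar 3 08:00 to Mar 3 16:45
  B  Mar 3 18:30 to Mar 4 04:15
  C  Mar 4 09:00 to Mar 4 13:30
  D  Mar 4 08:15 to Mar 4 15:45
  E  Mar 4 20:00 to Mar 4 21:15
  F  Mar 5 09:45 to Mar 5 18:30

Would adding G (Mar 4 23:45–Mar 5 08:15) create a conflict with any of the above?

A: ends Mar 3 16:45 at or before G starts Mar 4 23:45 → clear.
B: ends Mar 4 04:15 at or before G starts Mar 4 23:45 → clear.
D: ends Mar 4 15:45 at or before G starts Mar 4 23:45 → clear.
C: ends Mar 4 13:30 at or before G starts Mar 4 23:45 → clear.
E: ends Mar 4 21:15 at or before G starts Mar 4 23:45 → clear.
F: starts Mar 5 09:45 at or after G ends Mar 5 08:15 → clear.

No — it doesn't clash with anything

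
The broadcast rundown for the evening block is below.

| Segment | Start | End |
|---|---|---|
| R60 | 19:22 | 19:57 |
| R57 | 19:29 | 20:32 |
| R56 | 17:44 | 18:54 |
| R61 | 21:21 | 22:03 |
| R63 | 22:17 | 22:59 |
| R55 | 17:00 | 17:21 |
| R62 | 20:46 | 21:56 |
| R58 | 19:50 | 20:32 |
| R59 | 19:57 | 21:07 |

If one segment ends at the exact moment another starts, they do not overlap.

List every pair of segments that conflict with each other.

Sorted by start: R55, R56, R60, R57, R58, R59, R62, R61, R63.
R56 starts after R55 ends — done with R55.
R60 starts after R56 ends — done with R56.
R57 starts before R60 ends → R60 and R57 overlap.
R58 starts before R60 ends → R60 and R58 overlap.
R59 starts exactly when R60 ends (back-to-back, no overlap) — done with R60.
R58 starts before R57 ends → R57 and R58 overlap.
R59 starts before R57 ends → R57 and R59 overlap.
R62 starts after R57 ends — done with R57.
R59 starts before R58 ends → R58 and R59 overlap.
R62 starts after R58 ends — done with R58.
R62 starts before R59 ends → R59 and R62 overlap.
R61 starts after R59 ends — done with R59.
R61 starts before R62 ends → R62 and R61 overlap.
R63 starts after R62 ends.
R63 starts after R61 ends.

R57 & R58, R57 & R59, R57 & R60, R58 & R59, R58 & R60, R59 & R62, R61 & R62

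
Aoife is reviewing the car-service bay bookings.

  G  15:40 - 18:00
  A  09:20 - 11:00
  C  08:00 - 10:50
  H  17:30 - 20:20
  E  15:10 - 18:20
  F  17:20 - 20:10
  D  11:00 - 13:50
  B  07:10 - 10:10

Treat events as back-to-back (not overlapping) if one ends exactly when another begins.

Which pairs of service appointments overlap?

A & B, A & C, B & C, E & F, E & G, E & H, F & G, F & H, G & H

Sorted by start: B, C, A, D, E, G, F, H.
C starts before B ends → B and C overlap.
A starts before B ends → B and A overlap.
D starts after B ends, so B has no further overlaps.
A starts before C ends → C and A overlap.
D starts after C ends, so C has no further overlaps.
D starts exactly when A ends (back-to-back, no overlap), so A has no further overlaps.
E starts after D ends, so D has no further overlaps.
G starts before E ends → E and G overlap.
F starts before E ends → E and F overlap.
H starts before E ends → E and H overlap.
F starts before G ends → G and F overlap.
H starts before G ends → G and H overlap.
H starts before F ends → F and H overlap.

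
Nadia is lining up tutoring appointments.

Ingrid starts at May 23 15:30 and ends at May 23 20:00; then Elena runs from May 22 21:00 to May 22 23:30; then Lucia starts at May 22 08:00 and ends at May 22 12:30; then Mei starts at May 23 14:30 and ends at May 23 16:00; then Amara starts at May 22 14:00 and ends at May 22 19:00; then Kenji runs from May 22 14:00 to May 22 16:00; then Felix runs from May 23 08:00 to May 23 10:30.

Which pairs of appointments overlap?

Two intervals overlap when each starts before the other ends.
Sorted by start: Lucia, Kenji, Amara, Elena, Felix, Mei, Ingrid.
Kenji starts after Lucia ends, so nothing later overlaps Lucia either.
Amara starts before Kenji ends → Kenji and Amara overlap.
Elena starts after Kenji ends, so nothing later overlaps Kenji either.
Elena starts after Amara ends, so nothing later overlaps Amara either.
Felix starts after Elena ends, so nothing later overlaps Elena either.
Mei starts after Felix ends, so nothing later overlaps Felix either.
Ingrid starts before Mei ends → Mei and Ingrid overlap.

Amara & Kenji, Ingrid & Mei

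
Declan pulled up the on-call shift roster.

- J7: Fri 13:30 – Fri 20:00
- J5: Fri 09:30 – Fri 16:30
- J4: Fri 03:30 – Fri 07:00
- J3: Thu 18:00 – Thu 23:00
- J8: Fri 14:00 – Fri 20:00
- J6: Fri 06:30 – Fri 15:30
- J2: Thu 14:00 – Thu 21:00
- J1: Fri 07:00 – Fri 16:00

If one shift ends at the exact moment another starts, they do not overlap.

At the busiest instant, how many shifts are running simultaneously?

Sweep the timeline, counting +1 at each start and −1 at each end (ends before starts at a tie):
Thu 14:00 start J2 → 1
Thu 18:00 start J3 → 2
Thu 21:00 end J2 → 1
Thu 23:00 end J3 → 0
Fri 03:30 start J4 → 1
Fri 06:30 start J6 → 2
Fri 07:00 end J4 → 1
Fri 07:00 start J1 → 2
Fri 09:30 start J5 → 3
Fri 13:30 start J7 → 4
Fri 14:00 start J8 → 5
Fri 15:30 end J6 → 4
Fri 16:00 end J1 → 3
Fri 16:30 end J5 → 2
Fri 20:00 end J7 → 1
Fri 20:00 end J8 → 0
Peak is 5, at Fri 14:00 (J1, J5, J6, J7, J8).

5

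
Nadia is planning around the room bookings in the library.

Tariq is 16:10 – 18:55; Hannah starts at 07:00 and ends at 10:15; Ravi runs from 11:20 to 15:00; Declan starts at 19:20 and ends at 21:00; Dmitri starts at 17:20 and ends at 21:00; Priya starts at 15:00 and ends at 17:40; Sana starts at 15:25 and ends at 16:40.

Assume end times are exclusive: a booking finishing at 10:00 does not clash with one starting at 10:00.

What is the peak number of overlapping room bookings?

Sweep the timeline, counting +1 at each start and −1 at each end (ends before starts at a tie):
07:00 start Hannah → 1
10:15 end Hannah → 0
11:20 start Ravi → 1
15:00 end Ravi → 0
15:00 start Priya → 1
15:25 start Sana → 2
16:10 start Tariq → 3
16:40 end Sana → 2
17:20 start Dmitri → 3
17:40 end Priya → 2
18:55 end Tariq → 1
19:20 start Declan → 2
21:00 end Declan → 1
21:00 end Dmitri → 0
Peak is 3, at 16:10 (Priya, Sana, Tariq).

3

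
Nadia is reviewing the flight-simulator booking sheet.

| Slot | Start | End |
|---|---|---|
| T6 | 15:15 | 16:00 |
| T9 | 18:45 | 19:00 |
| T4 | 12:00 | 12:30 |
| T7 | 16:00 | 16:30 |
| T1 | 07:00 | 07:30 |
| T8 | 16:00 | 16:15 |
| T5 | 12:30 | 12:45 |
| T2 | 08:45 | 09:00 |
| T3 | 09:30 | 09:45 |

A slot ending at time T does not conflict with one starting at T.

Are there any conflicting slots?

Two intervals overlap when each starts before the other ends.
Sorted by start: T1, T2, T3, T4, T5, T6, T7, T8, T9.
T2 starts after T1 ends, so nothing later overlaps T1 either.
T3 starts after T2 ends, so nothing later overlaps T2 either.
T4 starts after T3 ends, so nothing later overlaps T3 either.
T5 starts exactly when T4 ends (back-to-back, no overlap), so nothing later overlaps T4 either.
T6 starts after T5 ends, so nothing later overlaps T5 either.
T7 starts exactly when T6 ends (back-to-back, no overlap), so nothing later overlaps T6 either.
T8 starts before T7 ends → T7 and T8 overlap.
That's a conflict, so the schedule is not conflict-free.

Yes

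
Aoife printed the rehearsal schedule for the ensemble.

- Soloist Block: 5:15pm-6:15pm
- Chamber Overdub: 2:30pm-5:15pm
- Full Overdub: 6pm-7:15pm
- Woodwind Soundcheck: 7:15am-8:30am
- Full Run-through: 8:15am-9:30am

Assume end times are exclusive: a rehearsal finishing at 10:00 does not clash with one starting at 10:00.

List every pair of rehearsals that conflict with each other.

Full Overdub & Soloist Block, Full Run-through & Woodwind Soundcheck

Sorted by start: Woodwind Soundcheck, Full Run-through, Chamber Overdub, Soloist Block, Full Overdub.
Full Run-through starts before Woodwind Soundcheck ends → Woodwind Soundcheck and Full Run-through overlap.
Chamber Overdub starts after Woodwind Soundcheck ends — done with Woodwind Soundcheck.
Chamber Overdub starts after Full Run-through ends — done with Full Run-through.
Soloist Block starts exactly when Chamber Overdub ends (back-to-back, no overlap) — done with Chamber Overdub.
Full Overdub starts before Soloist Block ends → Soloist Block and Full Overdub overlap.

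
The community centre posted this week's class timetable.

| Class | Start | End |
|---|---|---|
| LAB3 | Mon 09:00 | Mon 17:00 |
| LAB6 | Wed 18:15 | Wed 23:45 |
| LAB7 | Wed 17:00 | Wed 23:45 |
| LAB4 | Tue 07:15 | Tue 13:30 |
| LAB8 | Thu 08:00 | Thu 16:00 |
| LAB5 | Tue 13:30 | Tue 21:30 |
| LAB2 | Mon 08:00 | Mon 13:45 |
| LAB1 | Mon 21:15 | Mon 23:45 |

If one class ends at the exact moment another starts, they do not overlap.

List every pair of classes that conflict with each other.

LAB2 & LAB3, LAB6 & LAB7

Sorted by start: LAB2, LAB3, LAB1, LAB4, LAB5, LAB7, LAB6, LAB8.
LAB3 starts before LAB2 ends → LAB2 and LAB3 overlap.
LAB1 starts after LAB2 ends; LAB2 is clear from here.
LAB1 starts after LAB3 ends; LAB3 is clear from here.
LAB4 starts after LAB1 ends; LAB1 is clear from here.
LAB5 starts exactly when LAB4 ends (back-to-back, no overlap); LAB4 is clear from here.
LAB7 starts after LAB5 ends; LAB5 is clear from here.
LAB6 starts before LAB7 ends → LAB7 and LAB6 overlap.
LAB8 starts after LAB7 ends.
LAB8 starts after LAB6 ends.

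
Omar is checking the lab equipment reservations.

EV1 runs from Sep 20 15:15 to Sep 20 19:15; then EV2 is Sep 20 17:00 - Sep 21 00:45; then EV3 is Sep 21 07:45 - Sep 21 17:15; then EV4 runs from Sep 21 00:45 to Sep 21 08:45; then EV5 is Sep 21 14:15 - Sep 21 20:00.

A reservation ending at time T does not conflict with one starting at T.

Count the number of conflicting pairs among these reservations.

Two intervals overlap when each starts before the other ends.
Sorted by start: EV1, EV2, EV4, EV3, EV5.
EV2 starts before EV1 ends → EV1 and EV2 overlap.
EV4 starts after EV1 ends, so EV1 has no further overlaps.
EV4 starts exactly when EV2 ends (back-to-back, no overlap), so EV2 has no further overlaps.
EV3 starts before EV4 ends → EV4 and EV3 overlap.
EV5 starts after EV4 ends.
EV5 starts before EV3 ends → EV3 and EV5 overlap.
Overlapping pairs: EV1 & EV2, EV3 & EV4, EV3 & EV5 — 3 in total.

3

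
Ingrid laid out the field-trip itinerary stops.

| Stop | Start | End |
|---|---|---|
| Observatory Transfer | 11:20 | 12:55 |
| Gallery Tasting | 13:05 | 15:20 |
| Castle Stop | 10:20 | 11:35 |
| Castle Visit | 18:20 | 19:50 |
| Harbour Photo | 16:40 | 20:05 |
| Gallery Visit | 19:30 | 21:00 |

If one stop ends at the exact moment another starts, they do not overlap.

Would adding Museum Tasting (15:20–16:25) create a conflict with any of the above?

No — it doesn't clash with anything

Castle Stop: ends 11:35 at or before Museum Tasting starts 15:20 → clear.
Observatory Transfer: ends 12:55 at or before Museum Tasting starts 15:20 → clear.
Gallery Tasting: ends 15:20 at or before Museum Tasting starts 15:20 → clear.
Harbour Photo: starts 16:40 at or after Museum Tasting ends 16:25 → clear.
Castle Visit: starts 18:20 at or after Museum Tasting ends 16:25 → clear.
Gallery Visit: starts 19:30 at or after Museum Tasting ends 16:25 → clear.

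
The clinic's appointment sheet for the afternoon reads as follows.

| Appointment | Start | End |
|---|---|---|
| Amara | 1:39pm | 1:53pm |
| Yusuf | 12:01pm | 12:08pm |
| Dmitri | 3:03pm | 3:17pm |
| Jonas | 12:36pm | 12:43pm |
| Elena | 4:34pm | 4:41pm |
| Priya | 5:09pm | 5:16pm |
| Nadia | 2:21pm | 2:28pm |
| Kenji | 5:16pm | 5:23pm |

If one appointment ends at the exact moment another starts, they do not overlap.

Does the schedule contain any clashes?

No

Sorted by start: Yusuf, Jonas, Amara, Nadia, Dmitri, Elena, Priya, Kenji.
Jonas starts after Yusuf ends, so nothing later overlaps Yusuf either.
Amara starts after Jonas ends, so nothing later overlaps Jonas either.
Nadia starts after Amara ends, so nothing later overlaps Amara either.
Dmitri starts after Nadia ends, so nothing later overlaps Nadia either.
Elena starts after Dmitri ends, so nothing later overlaps Dmitri either.
Priya starts after Elena ends, so nothing later overlaps Elena either.
Kenji starts exactly when Priya ends (back-to-back, no overlap).
Every pair is clear; the schedule has no overlaps.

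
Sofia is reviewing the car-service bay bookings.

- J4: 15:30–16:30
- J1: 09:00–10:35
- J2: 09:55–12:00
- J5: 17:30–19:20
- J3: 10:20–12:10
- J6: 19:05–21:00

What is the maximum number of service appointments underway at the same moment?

3

Sweep the timeline, counting +1 at each start and −1 at each end (ends before starts at a tie):
09:00 start J1 → 1
09:55 start J2 → 2
10:20 start J3 → 3
10:35 end J1 → 2
12:00 end J2 → 1
12:10 end J3 → 0
15:30 start J4 → 1
16:30 end J4 → 0
17:30 start J5 → 1
19:05 start J6 → 2
19:20 end J5 → 1
21:00 end J6 → 0
Peak is 3, at 10:20 (J1, J2, J3).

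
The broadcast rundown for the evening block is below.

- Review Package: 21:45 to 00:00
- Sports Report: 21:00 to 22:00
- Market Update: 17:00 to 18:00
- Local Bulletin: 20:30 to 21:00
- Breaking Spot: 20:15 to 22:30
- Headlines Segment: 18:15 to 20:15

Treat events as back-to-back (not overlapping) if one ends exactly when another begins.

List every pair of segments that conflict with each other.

Check each pair: they overlap iff neither finishes before the other starts.
Sorted by start: Market Update, Headlines Segment, Breaking Spot, Local Bulletin, Sports Report, Review Package.
Headlines Segment starts after Market Update ends, so nothing later overlaps Market Update either.
Breaking Spot starts exactly when Headlines Segment ends (back-to-back, no overlap), so nothing later overlaps Headlines Segment either.
Local Bulletin starts before Breaking Spot ends → Breaking Spot and Local Bulletin overlap.
Sports Report starts before Breaking Spot ends → Breaking Spot and Sports Report overlap.
Review Package starts before Breaking Spot ends → Breaking Spot and Review Package overlap.
Sports Report starts exactly when Local Bulletin ends (back-to-back, no overlap), so nothing later overlaps Local Bulletin either.
Review Package starts before Sports Report ends → Sports Report and Review Package overlap.

Breaking Spot & Local Bulletin, Breaking Spot & Review Package, Breaking Spot & Sports Report, Review Package & Sports Report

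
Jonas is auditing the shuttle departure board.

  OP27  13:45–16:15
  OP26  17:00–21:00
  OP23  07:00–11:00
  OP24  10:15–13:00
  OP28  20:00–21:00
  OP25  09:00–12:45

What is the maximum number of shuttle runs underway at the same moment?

Sweep the timeline, counting +1 at each start and −1 at each end (ends before starts at a tie):
07:00 start OP23 → 1
09:00 start OP25 → 2
10:15 start OP24 → 3
11:00 end OP23 → 2
12:45 end OP25 → 1
13:00 end OP24 → 0
13:45 start OP27 → 1
16:15 end OP27 → 0
17:00 start OP26 → 1
20:00 start OP28 → 2
21:00 end OP26 → 1
21:00 end OP28 → 0
Peak is 3, at 10:15 (OP23, OP24, OP25).

3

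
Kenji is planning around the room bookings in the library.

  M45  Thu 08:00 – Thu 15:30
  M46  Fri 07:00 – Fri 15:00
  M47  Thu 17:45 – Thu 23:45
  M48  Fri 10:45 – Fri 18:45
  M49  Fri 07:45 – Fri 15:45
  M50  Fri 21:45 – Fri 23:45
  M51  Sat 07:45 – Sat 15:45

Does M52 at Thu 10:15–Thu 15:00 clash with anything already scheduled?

M45: starts Thu 08:00 before M52 ends Thu 15:00, and ends Thu 15:30 after M52 starts Thu 10:15 → overlap.
M47: starts Thu 17:45 at or after M52 ends Thu 15:00 → clear.
M46: starts Fri 07:00 at or after M52 ends Thu 15:00 → clear.
M49: starts Fri 07:45 at or after M52 ends Thu 15:00 → clear.
M48: starts Fri 10:45 at or after M52 ends Thu 15:00 → clear.
M50: starts Fri 21:45 at or after M52 ends Thu 15:00 → clear.
M51: starts Sat 07:45 at or after M52 ends Thu 15:00 → clear.
M52 overlaps M45.

Yes — it overlaps M45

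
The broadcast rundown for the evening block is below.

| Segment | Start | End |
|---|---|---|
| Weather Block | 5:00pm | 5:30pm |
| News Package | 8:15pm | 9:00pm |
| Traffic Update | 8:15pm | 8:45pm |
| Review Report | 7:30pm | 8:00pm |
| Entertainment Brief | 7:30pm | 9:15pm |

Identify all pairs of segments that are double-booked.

Sorted by start: Weather Block, Review Report, Entertainment Brief, Traffic Update, News Package.
Review Report starts after Weather Block ends, so nothing later overlaps Weather Block either.
Entertainment Brief starts before Review Report ends → Review Report and Entertainment Brief overlap.
Traffic Update starts after Review Report ends, so nothing later overlaps Review Report either.
Traffic Update starts before Entertainment Brief ends → Entertainment Brief and Traffic Update overlap.
News Package starts before Entertainment Brief ends → Entertainment Brief and News Package overlap.
News Package starts before Traffic Update ends → Traffic Update and News Package overlap.

Entertainment Brief & News Package, Entertainment Brief & Review Report, Entertainment Brief & Traffic Update, News Package & Traffic Update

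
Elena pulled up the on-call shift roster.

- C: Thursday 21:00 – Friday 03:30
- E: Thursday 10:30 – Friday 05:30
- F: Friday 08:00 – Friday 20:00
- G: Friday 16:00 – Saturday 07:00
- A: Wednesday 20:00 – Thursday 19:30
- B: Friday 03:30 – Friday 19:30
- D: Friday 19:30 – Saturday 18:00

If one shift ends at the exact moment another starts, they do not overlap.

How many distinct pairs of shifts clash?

Check each pair: they overlap iff neither finishes before the other starts.
Sorted by start: A, E, C, B, F, G, D.
E starts before A ends → A and E overlap.
C starts after A ends, so nothing later overlaps A either.
C starts before E ends → E and C overlap.
B starts before E ends → E and B overlap.
F starts after E ends, so nothing later overlaps E either.
B starts exactly when C ends (back-to-back, no overlap), so nothing later overlaps C either.
F starts before B ends → B and F overlap.
G starts before B ends → B and G overlap.
D starts exactly when B ends (back-to-back, no overlap).
G starts before F ends → F and G overlap.
D starts before F ends → F and D overlap.
D starts before G ends → G and D overlap.
Overlapping pairs: A & E, B & E, B & F, B & G, C & E, D & F, D & G, F & G — 8 in total.

8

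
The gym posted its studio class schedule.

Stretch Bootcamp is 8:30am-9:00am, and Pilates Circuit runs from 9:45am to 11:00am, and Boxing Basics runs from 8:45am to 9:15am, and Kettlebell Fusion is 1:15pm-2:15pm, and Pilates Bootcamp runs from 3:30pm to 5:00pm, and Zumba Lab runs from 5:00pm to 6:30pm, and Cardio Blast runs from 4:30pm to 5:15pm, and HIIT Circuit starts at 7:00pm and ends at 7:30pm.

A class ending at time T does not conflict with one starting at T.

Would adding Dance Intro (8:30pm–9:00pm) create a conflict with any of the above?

No — it doesn't clash with anything

Stretch Bootcamp: ends 9:00am at or before Dance Intro starts 8:30pm → clear.
Boxing Basics: ends 9:15am at or before Dance Intro starts 8:30pm → clear.
Pilates Circuit: ends 11:00am at or before Dance Intro starts 8:30pm → clear.
Kettlebell Fusion: ends 2:15pm at or before Dance Intro starts 8:30pm → clear.
Pilates Bootcamp: ends 5:00pm at or before Dance Intro starts 8:30pm → clear.
Cardio Blast: ends 5:15pm at or before Dance Intro starts 8:30pm → clear.
Zumba Lab: ends 6:30pm at or before Dance Intro starts 8:30pm → clear.
HIIT Circuit: ends 7:30pm at or before Dance Intro starts 8:30pm → clear.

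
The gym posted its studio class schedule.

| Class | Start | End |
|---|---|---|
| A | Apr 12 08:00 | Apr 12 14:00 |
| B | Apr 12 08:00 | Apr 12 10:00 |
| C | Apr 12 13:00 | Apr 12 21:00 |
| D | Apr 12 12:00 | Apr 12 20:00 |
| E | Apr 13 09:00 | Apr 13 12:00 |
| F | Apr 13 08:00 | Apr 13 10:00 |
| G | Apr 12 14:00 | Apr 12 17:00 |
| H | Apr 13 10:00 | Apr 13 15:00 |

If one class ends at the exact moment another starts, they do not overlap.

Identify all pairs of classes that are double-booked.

A & B, A & C, A & D, C & D, C & G, D & G, E & F, E & H

Check each pair: they overlap iff neither finishes before the other starts.
Sorted by start: A, B, D, C, G, F, E, H.
B starts before A ends → A and B overlap.
D starts before A ends → A and D overlap.
C starts before A ends → A and C overlap.
G starts exactly when A ends (back-to-back, no overlap), so nothing later overlaps A either.
D starts after B ends, so nothing later overlaps B either.
C starts before D ends → D and C overlap.
G starts before D ends → D and G overlap.
F starts after D ends, so nothing later overlaps D either.
G starts before C ends → C and G overlap.
F starts after C ends, so nothing later overlaps C either.
F starts after G ends, so nothing later overlaps G either.
E starts before F ends → F and E overlap.
H starts exactly when F ends (back-to-back, no overlap).
H starts before E ends → E and H overlap.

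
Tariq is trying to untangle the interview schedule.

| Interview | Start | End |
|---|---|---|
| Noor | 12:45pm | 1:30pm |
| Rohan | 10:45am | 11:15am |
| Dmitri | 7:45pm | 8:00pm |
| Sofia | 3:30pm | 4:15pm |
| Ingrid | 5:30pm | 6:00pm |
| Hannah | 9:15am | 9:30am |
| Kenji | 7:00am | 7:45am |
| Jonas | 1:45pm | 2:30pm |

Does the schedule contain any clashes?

Check each pair: they overlap iff neither finishes before the other starts.
Sorted by start: Kenji, Hannah, Rohan, Noor, Jonas, Sofia, Ingrid, Dmitri.
Hannah starts after Kenji ends, so nothing later overlaps Kenji either.
Rohan starts after Hannah ends, so nothing later overlaps Hannah either.
Noor starts after Rohan ends, so nothing later overlaps Rohan either.
Jonas starts after Noor ends, so nothing later overlaps Noor either.
Sofia starts after Jonas ends, so nothing later overlaps Jonas either.
Ingrid starts after Sofia ends, so nothing later overlaps Sofia either.
Dmitri starts after Ingrid ends.
Every pair is clear; the schedule has no overlaps.

No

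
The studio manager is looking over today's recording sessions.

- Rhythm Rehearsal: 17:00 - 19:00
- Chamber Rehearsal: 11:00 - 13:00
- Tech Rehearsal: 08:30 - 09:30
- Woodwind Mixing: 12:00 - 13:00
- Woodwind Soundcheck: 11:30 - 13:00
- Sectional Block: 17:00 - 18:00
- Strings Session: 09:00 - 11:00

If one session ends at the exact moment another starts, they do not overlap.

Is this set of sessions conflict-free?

No

Two intervals overlap when each starts before the other ends.
Sorted by start: Tech Rehearsal, Strings Session, Chamber Rehearsal, Woodwind Soundcheck, Woodwind Mixing, Rhythm Rehearsal, Sectional Block.
Strings Session starts before Tech Rehearsal ends → Tech Rehearsal and Strings Session overlap.
That's a conflict, so the schedule is not conflict-free.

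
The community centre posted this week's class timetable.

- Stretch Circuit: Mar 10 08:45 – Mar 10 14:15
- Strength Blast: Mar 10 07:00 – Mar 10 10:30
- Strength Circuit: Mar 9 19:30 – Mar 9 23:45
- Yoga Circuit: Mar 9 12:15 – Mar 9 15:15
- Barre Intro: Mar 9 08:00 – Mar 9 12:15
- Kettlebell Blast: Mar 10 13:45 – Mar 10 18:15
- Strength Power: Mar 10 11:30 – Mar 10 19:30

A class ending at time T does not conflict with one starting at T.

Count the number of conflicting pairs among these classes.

4

Sorted by start: Barre Intro, Yoga Circuit, Strength Circuit, Strength Blast, Stretch Circuit, Strength Power, Kettlebell Blast.
Yoga Circuit starts exactly when Barre Intro ends (back-to-back, no overlap), so nothing later overlaps Barre Intro either.
Strength Circuit starts after Yoga Circuit ends, so nothing later overlaps Yoga Circuit either.
Strength Blast starts after Strength Circuit ends, so nothing later overlaps Strength Circuit either.
Stretch Circuit starts before Strength Blast ends → Strength Blast and Stretch Circuit overlap.
Strength Power starts after Strength Blast ends, so nothing later overlaps Strength Blast either.
Strength Power starts before Stretch Circuit ends → Stretch Circuit and Strength Power overlap.
Kettlebell Blast starts before Stretch Circuit ends → Stretch Circuit and Kettlebell Blast overlap.
Kettlebell Blast starts before Strength Power ends → Strength Power and Kettlebell Blast overlap.
Overlapping pairs: Kettlebell Blast & Strength Power, Kettlebell Blast & Stretch Circuit, Strength Blast & Stretch Circuit, Strength Power & Stretch Circuit — 4 in total.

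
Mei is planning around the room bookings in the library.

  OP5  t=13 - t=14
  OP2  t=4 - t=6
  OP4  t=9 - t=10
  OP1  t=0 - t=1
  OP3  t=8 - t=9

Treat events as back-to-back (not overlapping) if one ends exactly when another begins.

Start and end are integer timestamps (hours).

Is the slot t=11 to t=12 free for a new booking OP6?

OP1: ends t=1 at or before OP6 starts t=11 → clear.
OP2: ends t=6 at or before OP6 starts t=11 → clear.
OP3: ends t=9 at or before OP6 starts t=11 → clear.
OP4: ends t=10 at or before OP6 starts t=11 → clear.
OP5: starts t=13 at or after OP6 ends t=12 → clear.

Yes — the slot is free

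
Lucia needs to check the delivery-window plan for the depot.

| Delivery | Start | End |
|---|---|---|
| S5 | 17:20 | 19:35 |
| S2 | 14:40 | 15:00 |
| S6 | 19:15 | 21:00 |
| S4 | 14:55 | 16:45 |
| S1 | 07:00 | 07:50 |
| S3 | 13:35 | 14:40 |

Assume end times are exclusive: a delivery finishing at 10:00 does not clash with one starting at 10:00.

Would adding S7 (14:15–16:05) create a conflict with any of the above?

S1: ends 07:50 at or before S7 starts 14:15 → clear.
S3: starts 13:35 before S7 ends 16:05, and ends 14:40 after S7 starts 14:15 → overlap.
S2: starts 14:40 before S7 ends 16:05, and ends 15:00 after S7 starts 14:15 → overlap.
S4: starts 14:55 before S7 ends 16:05, and ends 16:45 after S7 starts 14:15 → overlap.
S5: starts 17:20 at or after S7 ends 16:05 → clear.
S6: starts 19:15 at or after S7 ends 16:05 → clear.
S7 overlaps S2, S3, S4.

Yes — it overlaps S2, S3, S4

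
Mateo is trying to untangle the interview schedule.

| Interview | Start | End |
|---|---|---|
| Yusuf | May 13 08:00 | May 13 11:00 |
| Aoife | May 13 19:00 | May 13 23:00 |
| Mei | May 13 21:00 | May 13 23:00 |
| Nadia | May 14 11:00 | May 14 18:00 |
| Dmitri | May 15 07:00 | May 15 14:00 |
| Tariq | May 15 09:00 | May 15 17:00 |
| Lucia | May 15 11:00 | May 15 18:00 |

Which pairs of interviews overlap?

Aoife & Mei, Dmitri & Lucia, Dmitri & Tariq, Lucia & Tariq

Sorted by start: Yusuf, Aoife, Mei, Nadia, Dmitri, Tariq, Lucia.
Aoife starts after Yusuf ends — done with Yusuf.
Mei starts before Aoife ends → Aoife and Mei overlap.
Nadia starts after Aoife ends — done with Aoife.
Nadia starts after Mei ends — done with Mei.
Dmitri starts after Nadia ends — done with Nadia.
Tariq starts before Dmitri ends → Dmitri and Tariq overlap.
Lucia starts before Dmitri ends → Dmitri and Lucia overlap.
Lucia starts before Tariq ends → Tariq and Lucia overlap.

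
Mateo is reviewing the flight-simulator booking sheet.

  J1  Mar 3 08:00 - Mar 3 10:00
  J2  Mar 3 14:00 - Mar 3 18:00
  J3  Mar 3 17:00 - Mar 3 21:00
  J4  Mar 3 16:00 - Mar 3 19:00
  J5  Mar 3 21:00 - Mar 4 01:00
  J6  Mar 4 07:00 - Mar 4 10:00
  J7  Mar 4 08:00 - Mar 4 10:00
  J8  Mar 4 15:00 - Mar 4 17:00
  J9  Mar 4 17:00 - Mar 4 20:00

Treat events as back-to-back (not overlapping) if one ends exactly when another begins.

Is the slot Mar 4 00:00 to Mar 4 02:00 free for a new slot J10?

J1: ends Mar 3 10:00 at or before J10 starts Mar 4 00:00 → clear.
J2: ends Mar 3 18:00 at or before J10 starts Mar 4 00:00 → clear.
J4: ends Mar 3 19:00 at or before J10 starts Mar 4 00:00 → clear.
J3: ends Mar 3 21:00 at or before J10 starts Mar 4 00:00 → clear.
J5: starts Mar 3 21:00 before J10 ends Mar 4 02:00, and ends Mar 4 01:00 after J10 starts Mar 4 00:00 → overlap.
J6: starts Mar 4 07:00 at or after J10 ends Mar 4 02:00 → clear.
J7: starts Mar 4 08:00 at or after J10 ends Mar 4 02:00 → clear.
J8: starts Mar 4 15:00 at or after J10 ends Mar 4 02:00 → clear.
J9: starts Mar 4 17:00 at or after J10 ends Mar 4 02:00 → clear.
J10 overlaps J5.

No — it overlaps J5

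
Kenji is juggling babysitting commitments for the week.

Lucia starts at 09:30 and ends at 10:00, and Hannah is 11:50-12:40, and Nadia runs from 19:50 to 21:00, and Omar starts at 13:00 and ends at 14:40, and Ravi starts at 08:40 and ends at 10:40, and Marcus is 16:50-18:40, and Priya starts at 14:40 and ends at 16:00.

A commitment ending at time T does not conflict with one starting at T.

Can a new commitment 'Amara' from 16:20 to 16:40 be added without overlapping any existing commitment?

Yes — the slot is free

Ravi: ends 10:40 at or before Amara starts 16:20 → clear.
Lucia: ends 10:00 at or before Amara starts 16:20 → clear.
Hannah: ends 12:40 at or before Amara starts 16:20 → clear.
Omar: ends 14:40 at or before Amara starts 16:20 → clear.
Priya: ends 16:00 at or before Amara starts 16:20 → clear.
Marcus: starts 16:50 at or after Amara ends 16:40 → clear.
Nadia: starts 19:50 at or after Amara ends 16:40 → clear.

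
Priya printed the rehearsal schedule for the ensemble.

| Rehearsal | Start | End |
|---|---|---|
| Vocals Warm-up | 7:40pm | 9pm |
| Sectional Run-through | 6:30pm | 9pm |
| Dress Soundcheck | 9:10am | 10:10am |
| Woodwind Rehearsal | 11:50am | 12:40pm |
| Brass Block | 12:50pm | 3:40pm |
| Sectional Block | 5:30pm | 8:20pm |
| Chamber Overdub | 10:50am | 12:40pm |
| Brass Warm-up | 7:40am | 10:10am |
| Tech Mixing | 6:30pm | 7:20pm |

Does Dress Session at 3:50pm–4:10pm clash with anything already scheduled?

Brass Warm-up: ends 10:10am at or before Dress Session starts 3:50pm → clear.
Dress Soundcheck: ends 10:10am at or before Dress Session starts 3:50pm → clear.
Chamber Overdub: ends 12:40pm at or before Dress Session starts 3:50pm → clear.
Woodwind Rehearsal: ends 12:40pm at or before Dress Session starts 3:50pm → clear.
Brass Block: ends 3:40pm at or before Dress Session starts 3:50pm → clear.
Sectional Block: starts 5:30pm at or after Dress Session ends 4:10pm → clear.
Tech Mixing: starts 6:30pm at or after Dress Session ends 4:10pm → clear.
Sectional Run-through: starts 6:30pm at or after Dress Session ends 4:10pm → clear.
Vocals Warm-up: starts 7:40pm at or after Dress Session ends 4:10pm → clear.

No — it doesn't clash with anything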